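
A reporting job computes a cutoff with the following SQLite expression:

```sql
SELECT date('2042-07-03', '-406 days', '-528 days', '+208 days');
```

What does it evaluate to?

Applying '-406 days' to 2042-07-03: counting 406 days back gives 2041-05-23.
Applying '-528 days' to 2041-05-23: counting 528 days back gives 2039-12-12.
Applying '+208 days' to 2039-12-12: counting 208 days forward gives 2040-07-07.

2040-07-07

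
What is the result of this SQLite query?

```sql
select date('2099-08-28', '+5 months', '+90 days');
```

2100-04-28

Adding +5 months to 2099-08-28 gives 2100-01-28.
Applying '+90 days' to 2100-01-28: counting 90 days forward gives 2100-04-28.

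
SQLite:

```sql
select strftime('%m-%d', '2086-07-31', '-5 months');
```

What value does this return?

03-03

First apply '-5 months': 2086-07-31 → 2086-03-03.
`%m-%d` extracts the month-day: 03-03.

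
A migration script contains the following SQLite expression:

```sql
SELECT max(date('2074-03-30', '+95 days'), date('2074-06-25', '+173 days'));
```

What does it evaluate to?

date('2074-03-30', '+95 days') → 2074-07-03.
date('2074-06-25', '+173 days') → 2074-12-15.
Later of the two is 2074-12-15.

2074-12-15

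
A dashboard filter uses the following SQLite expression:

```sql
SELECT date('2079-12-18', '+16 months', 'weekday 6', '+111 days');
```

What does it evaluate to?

2081-08-08

Adding +16 months to 2079-12-18 gives 2081-04-18.
`weekday 6` advances to the next Saturday; 2081-04-18 is a Friday, so it moves forward to 2081-04-19.
Applying '+111 days' to 2081-04-19: counting 111 days forward gives 2081-08-08.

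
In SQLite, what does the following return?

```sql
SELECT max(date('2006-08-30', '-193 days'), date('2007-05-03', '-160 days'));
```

2006-11-24

date('2006-08-30', '-193 days') → 2006-02-18.
date('2007-05-03', '-160 days') → 2006-11-24.
Later of the two is 2006-11-24.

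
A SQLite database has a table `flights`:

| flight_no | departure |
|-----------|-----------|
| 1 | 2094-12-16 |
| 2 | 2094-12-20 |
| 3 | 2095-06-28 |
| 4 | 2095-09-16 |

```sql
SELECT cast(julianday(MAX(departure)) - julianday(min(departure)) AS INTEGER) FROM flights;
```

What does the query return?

274

MIN = 2094-12-16, MAX = 2095-09-16.
15 days remain in December 2094 after the 16th (31 − 16).
Full months from January 2095 through August 2095 contribute their day counts.
Then 16 days into September 2095.
Total: 15 + 31 + 28 + 31 + 30 + 31 + 30 + 31 + 31 + 16 = 274.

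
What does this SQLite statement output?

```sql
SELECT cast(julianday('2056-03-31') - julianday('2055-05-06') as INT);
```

25 days remain in May 2055 after the 6th (31 − 6).
Full months from June 2055 through February 2056 contribute their day counts.
Then 31 days into March 2056.
Total: 25 + 30 + 31 + 31 + 30 + 31 + 30 + 31 + 31 + 29 + 31 = 330.

330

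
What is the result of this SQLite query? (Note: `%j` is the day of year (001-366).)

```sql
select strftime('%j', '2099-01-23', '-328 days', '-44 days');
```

016

First apply '-328 days', '-44 days': 2099-01-23 → 2098-01-16.
Day-of-year for 2098-01-16: days since 2098-01-01 inclusive = 16, zero-padded to 016.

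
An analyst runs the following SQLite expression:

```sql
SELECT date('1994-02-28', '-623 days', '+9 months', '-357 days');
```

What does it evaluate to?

Applying '-623 days' to 1994-02-28: counting 623 days back gives 1992-06-15.
Adding +9 months to 1992-06-15 gives 1993-03-15.
Applying '-357 days' to 1993-03-15: counting 357 days back gives 1992-03-23.

1992-03-23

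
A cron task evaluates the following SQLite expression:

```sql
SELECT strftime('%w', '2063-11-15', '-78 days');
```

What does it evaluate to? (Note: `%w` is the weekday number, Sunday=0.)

First apply '-78 days': 2063-11-15 → 2063-08-29.
2063-08-29 is a Wednesday; with Sunday=0 that is 3.

3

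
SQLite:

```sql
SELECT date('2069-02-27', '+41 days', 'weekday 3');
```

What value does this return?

2069-04-10

Applying '+41 days' to 2069-02-27: counting 41 days forward gives 2069-04-09.
`weekday 3` advances to the next Wednesday; 2069-04-09 is a Tuesday, so it moves forward to 2069-04-10.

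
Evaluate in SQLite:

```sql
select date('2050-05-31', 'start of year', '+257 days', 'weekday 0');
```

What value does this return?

`start of year` rewinds 2050-05-31 to 2050-01-01.
Applying '+257 days' to 2050-01-01: counting 257 days forward gives 2050-09-15.
`weekday 0` advances to the next Sunday; 2050-09-15 is a Thursday, so it moves forward to 2050-09-18.

2050-09-18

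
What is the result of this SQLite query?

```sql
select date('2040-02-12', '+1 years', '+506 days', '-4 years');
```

Adding +1 year to 2040-02-12 gives 2041-02-12.
Applying '+506 days' to 2041-02-12: counting 506 days forward gives 2042-07-03.
Adding -4 years to 2042-07-03 gives 2038-07-03.

2038-07-03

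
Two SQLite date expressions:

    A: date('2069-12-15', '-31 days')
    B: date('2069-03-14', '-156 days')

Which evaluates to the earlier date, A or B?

B

A = 2069-11-14.
B = 2068-10-09.
B is earlier.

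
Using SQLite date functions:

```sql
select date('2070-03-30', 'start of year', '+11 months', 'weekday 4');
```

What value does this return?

`start of year` rewinds 2070-03-30 to 2070-01-01.
Adding +11 months to 2070-01-01 gives 2070-12-01.
`weekday 4` advances to the next Thursday; 2070-12-01 is a Monday, so it moves forward to 2070-12-04.

2070-12-04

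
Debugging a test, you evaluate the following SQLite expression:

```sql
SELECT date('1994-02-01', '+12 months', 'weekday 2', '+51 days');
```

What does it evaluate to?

1995-03-30

Adding +12 months to 1994-02-01 gives 1995-02-01.
`weekday 2` advances to the next Tuesday; 1995-02-01 is a Wednesday, so it moves forward to 1995-02-07.
Applying '+51 days' to 1995-02-07: counting 51 days forward gives 1995-03-30.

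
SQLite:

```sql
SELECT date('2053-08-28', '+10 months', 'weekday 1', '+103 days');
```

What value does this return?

Adding +10 months to 2053-08-28 gives 2054-06-28.
`weekday 1` advances to the next Monday; 2054-06-28 is a Sunday, so it moves forward to 2054-06-29.
Applying '+103 days' to 2054-06-29: counting 103 days forward gives 2054-10-10.

2054-10-10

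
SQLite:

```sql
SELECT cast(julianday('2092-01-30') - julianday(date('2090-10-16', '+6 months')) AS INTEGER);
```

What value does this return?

Adding +6 months to 2090-10-16 gives 2091-04-16.
14 days remain in April 2091 after the 16th (30 − 16).
Full months from May 2091 through December 2091 contribute their day counts.
Then 30 days into January 2092.
Total: 14 + 31 + 30 + 31 + 31 + 30 + 31 + 30 + 31 + 30 = 289.

289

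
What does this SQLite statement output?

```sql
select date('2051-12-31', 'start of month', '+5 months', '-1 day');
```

`start of month` rewinds 2051-12-31 to 2051-12-01.
Adding +5 months to 2051-12-01 gives 2052-05-01.
Going back 1 day from 2052-05-01 reaches 2052-04-30 (last day of April, 30 days).

2052-04-30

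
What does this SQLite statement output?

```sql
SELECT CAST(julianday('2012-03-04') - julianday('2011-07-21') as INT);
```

227

10 days remain in July 2011 after the 21st (31 − 21).
Full months from August 2011 through February 2012 contribute their day counts.
Then 4 days into March 2012.
Total: 10 + 31 + 30 + 31 + 30 + 31 + 31 + 29 + 4 = 227.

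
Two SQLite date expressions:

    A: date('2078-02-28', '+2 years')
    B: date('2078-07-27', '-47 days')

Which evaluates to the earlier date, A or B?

A = 2080-02-28.
B = 2078-06-10.
B is earlier.

B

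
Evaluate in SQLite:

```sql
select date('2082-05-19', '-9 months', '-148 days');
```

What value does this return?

Adding -9 months to 2082-05-19 gives 2081-08-19.
Applying '-148 days' to 2081-08-19: counting 148 days back gives 2081-03-24.

2081-03-24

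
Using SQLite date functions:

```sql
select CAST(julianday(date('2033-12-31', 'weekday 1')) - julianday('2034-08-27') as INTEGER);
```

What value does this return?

-237

`weekday 1` advances to the next Monday; 2033-12-31 is a Saturday, so it moves forward to 2034-01-02.
29 days remain in January 2034 after the 2nd (31 − 2).
Full months from February 2034 through July 2034 contribute their day counts.
Then 27 days into August 2034.
Total: 29 + 28 + 31 + 30 + 31 + 30 + 31 + 27 = 237.
The subtraction is earlier − later, so the result is −237 → -237.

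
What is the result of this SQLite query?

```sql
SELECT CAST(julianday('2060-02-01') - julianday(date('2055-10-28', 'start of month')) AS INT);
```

1584

`start of month` rewinds 2055-10-28 to 2055-10-01.
30 days remain in October 2055 after the 1st (31 − 1).
Full months from November 2055 through January 2060 contribute their day counts.
Then 1 day into February 2060.
Total: 30 + 30 + 31 + 31 + 29 + 31 + 30 + 31 + 30 + 31 + 31 + 30 + 31 + 30 + 31 + 31 + 28 + 31 + 30 + 31 + 30 + 31 + 31 + 30 + 31 + 30 + 31 + 31 + 28 + 31 + 30 + 31 + 30 + 31 + 31 + 30 + 31 + 30 + 31 + 31 + 28 + 31 + 30 + 31 + 30 + 31 + 31 + 30 + 31 + 30 + 31 + 31 + 1 = 1584.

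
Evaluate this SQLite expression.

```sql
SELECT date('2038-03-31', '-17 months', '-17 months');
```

Adding -17 months to 2038-03-31 gives 2036-10-31.
Adding -17 months to 2036-10-31 gives 2035-05-31.

2035-05-31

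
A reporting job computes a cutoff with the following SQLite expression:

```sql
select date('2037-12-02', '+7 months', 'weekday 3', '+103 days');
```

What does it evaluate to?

2038-10-18

Adding +7 months to 2037-12-02 gives 2038-07-02.
`weekday 3` advances to the next Wednesday; 2038-07-02 is a Friday, so it moves forward to 2038-07-07.
Applying '+103 days' to 2038-07-07: counting 103 days forward gives 2038-10-18.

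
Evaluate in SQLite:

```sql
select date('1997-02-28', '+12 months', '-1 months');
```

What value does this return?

1998-01-28

Adding +12 months to 1997-02-28 gives 1998-02-28.
Adding -1 month to 1998-02-28 gives 1998-01-28.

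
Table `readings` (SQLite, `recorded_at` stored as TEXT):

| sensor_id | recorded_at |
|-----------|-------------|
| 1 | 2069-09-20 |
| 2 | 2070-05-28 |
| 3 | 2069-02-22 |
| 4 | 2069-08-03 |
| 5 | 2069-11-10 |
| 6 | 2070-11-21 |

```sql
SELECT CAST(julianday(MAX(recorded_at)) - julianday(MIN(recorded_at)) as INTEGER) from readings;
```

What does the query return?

MIN = 2069-02-22, MAX = 2070-11-21.
6 days remain in February 2069 after the 22nd (28 − 22).
Full months from March 2069 through October 2070 contribute their day counts.
Then 21 days into November 2070.
Total: 6 + 31 + 30 + 31 + 30 + 31 + 31 + 30 + 31 + 30 + 31 + 31 + 28 + 31 + 30 + 31 + 30 + 31 + 31 + 30 + 31 + 21 = 637.

637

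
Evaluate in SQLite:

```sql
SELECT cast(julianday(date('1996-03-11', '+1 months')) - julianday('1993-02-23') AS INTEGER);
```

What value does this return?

1143

Adding +1 month to 1996-03-11 gives 1996-04-11.
5 days remain in February 1993 after the 23rd (28 − 23).
Full months from March 1993 through March 1996 contribute their day counts.
Then 11 days into April 1996.
Total: 5 + 31 + 30 + 31 + 30 + 31 + 31 + 30 + 31 + 30 + 31 + 31 + 28 + 31 + 30 + 31 + 30 + 31 + 31 + 30 + 31 + 30 + 31 + 31 + 28 + 31 + 30 + 31 + 30 + 31 + 31 + 30 + 31 + 30 + 31 + 31 + 29 + 31 + 11 = 1143.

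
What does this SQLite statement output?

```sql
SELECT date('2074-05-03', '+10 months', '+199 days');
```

2075-09-18

Adding +10 months to 2074-05-03 gives 2075-03-03.
Applying '+199 days' to 2075-03-03: counting 199 days forward gives 2075-09-18.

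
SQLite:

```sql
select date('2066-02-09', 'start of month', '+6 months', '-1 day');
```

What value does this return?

`start of month` rewinds 2066-02-09 to 2066-02-01.
Adding +6 months to 2066-02-01 gives 2066-08-01.
Going back 1 day from 2066-08-01 reaches 2066-07-31 (last day of July, 31 days).

2066-07-31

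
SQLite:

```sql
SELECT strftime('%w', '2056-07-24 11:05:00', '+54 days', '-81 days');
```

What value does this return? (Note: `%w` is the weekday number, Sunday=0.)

First apply '+54 days', '-81 days': 2056-07-24 11:05:00 → 2056-06-27 11:05:00.
2056-06-27 is a Tuesday; with Sunday=0 that is 2.

2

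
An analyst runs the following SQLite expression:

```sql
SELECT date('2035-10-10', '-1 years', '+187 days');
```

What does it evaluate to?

2035-04-15

Adding -1 year to 2035-10-10 gives 2034-10-10.
Applying '+187 days' to 2034-10-10: counting 187 days forward gives 2035-04-15.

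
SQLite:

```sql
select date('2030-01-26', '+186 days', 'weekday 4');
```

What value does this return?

2030-08-01

Applying '+186 days' to 2030-01-26: counting 186 days forward gives 2030-07-31.
`weekday 4` advances to the next Thursday; 2030-07-31 is a Wednesday, so it moves forward to 2030-08-01.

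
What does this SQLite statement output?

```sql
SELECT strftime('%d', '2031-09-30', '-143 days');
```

First apply '-143 days': 2031-09-30 → 2031-05-10.
`%d` extracts the 2-digit day of month: 10.

10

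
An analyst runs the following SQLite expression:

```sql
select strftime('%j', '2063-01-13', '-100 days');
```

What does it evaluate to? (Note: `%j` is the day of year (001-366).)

278

First apply '-100 days': 2063-01-13 → 2062-10-05.
Day-of-year for 2062-10-05: days since 2062-01-01 inclusive = 278, zero-padded to 278.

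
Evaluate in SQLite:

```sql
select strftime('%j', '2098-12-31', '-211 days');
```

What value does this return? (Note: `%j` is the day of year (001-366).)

First apply '-211 days': 2098-12-31 → 2098-06-03.
Day-of-year for 2098-06-03: days since 2098-01-01 inclusive = 154, zero-padded to 154.

154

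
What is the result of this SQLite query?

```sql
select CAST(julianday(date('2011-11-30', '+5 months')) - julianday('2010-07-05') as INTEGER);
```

Adding +5 months to 2011-11-30 gives 2012-04-30.
26 days remain in July 2010 after the 5th (31 − 5).
Full months from August 2010 through March 2012 contribute their day counts.
Then 30 days into April 2012.
Total: 26 + 31 + 30 + 31 + 30 + 31 + 31 + 28 + 31 + 30 + 31 + 30 + 31 + 31 + 30 + 31 + 30 + 31 + 31 + 29 + 31 + 30 = 665.

665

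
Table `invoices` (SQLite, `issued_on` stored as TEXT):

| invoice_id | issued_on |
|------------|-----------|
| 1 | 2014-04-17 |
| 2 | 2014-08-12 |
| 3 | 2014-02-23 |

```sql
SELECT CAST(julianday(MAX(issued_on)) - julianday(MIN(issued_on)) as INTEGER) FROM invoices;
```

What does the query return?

170

MIN = 2014-02-23, MAX = 2014-08-12.
5 days remain in February 2014 after the 23rd (28 − 23).
March 2014: 31 days.
April 2014: 30 days.
May 2014: 31 days.
June 2014: 30 days.
July 2014: 31 days.
Then 12 days into August 2014.
Total: 5 + 31 + 30 + 31 + 30 + 31 + 12 = 170.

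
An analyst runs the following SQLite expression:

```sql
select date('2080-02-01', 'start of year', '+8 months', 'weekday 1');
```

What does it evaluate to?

2080-09-02

`start of year` rewinds 2080-02-01 to 2080-01-01.
Adding +8 months to 2080-01-01 gives 2080-09-01.
`weekday 1` advances to the next Monday; 2080-09-01 is a Sunday, so it moves forward to 2080-09-02.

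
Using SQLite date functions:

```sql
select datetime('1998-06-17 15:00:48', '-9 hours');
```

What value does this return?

1998-06-17 06:00:48

-9 hours from 1998-06-17 15:00:48 is 1998-06-17 06:00:48.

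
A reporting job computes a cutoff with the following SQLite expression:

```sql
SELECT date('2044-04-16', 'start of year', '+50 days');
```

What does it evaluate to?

`start of year` rewinds 2044-04-16 to 2044-01-01.
Applying '+50 days' to 2044-01-01: counting 50 days forward gives 2044-02-20.

2044-02-20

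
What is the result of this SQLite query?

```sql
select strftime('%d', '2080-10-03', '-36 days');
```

28

First apply '-36 days': 2080-10-03 → 2080-08-28.
`%d` extracts the 2-digit day of month: 28.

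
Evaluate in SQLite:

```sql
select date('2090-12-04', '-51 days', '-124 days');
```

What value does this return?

Applying '-51 days' to 2090-12-04: counting 51 days back gives 2090-10-14.
Applying '-124 days' to 2090-10-14: counting 124 days back gives 2090-06-12.

2090-06-12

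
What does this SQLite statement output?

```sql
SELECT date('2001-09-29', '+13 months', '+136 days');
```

2003-03-14

Adding +13 months to 2001-09-29 gives 2002-10-29.
Applying '+136 days' to 2002-10-29: counting 136 days forward gives 2003-03-14.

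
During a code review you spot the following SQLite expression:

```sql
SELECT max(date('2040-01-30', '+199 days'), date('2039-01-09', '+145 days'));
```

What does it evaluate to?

date('2040-01-30', '+199 days') → 2040-08-16.
date('2039-01-09', '+145 days') → 2039-06-03.
Later of the two is 2040-08-16.

2040-08-16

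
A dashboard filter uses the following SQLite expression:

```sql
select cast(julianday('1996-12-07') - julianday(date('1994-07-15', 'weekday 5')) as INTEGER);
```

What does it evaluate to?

`weekday 5` advances to the next Friday; 1994-07-15 is already a Friday, so it stays at 1994-07-15.
16 days remain in July 1994 after the 15th (31 − 15).
Full months from August 1994 through November 1996 contribute their day counts.
Then 7 days into December 1996.
Total: 16 + 31 + 30 + 31 + 30 + 31 + 31 + 28 + 31 + 30 + 31 + 30 + 31 + 31 + 30 + 31 + 30 + 31 + 31 + 29 + 31 + 30 + 31 + 30 + 31 + 31 + 30 + 31 + 30 + 7 = 876.

876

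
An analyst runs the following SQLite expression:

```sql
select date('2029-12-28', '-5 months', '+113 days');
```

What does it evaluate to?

Adding -5 months to 2029-12-28 gives 2029-07-28.
Applying '+113 days' to 2029-07-28: counting 113 days forward gives 2029-11-18.

2029-11-18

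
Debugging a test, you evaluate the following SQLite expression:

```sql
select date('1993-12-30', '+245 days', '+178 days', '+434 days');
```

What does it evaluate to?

Applying '+245 days' to 1993-12-30: counting 245 days forward gives 1994-09-01.
Applying '+178 days' to 1994-09-01: counting 178 days forward gives 1995-02-26.
Applying '+434 days' to 1995-02-26: counting 434 days forward gives 1996-05-05.

1996-05-05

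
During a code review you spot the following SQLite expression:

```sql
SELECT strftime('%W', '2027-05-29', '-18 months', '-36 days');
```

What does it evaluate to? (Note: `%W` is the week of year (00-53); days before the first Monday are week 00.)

First apply '-18 months', '-36 days': 2027-05-29 → 2025-10-24.
2025-10-24 is a Friday. SQLite's %W counts Mondays since the year started; the result is 42.

42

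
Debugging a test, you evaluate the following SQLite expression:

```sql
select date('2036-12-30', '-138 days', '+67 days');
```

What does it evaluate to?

2036-10-20

Applying '-138 days' to 2036-12-30: counting 138 days back gives 2036-08-14.
Applying '+67 days' to 2036-08-14: counting 67 days forward gives 2036-10-20.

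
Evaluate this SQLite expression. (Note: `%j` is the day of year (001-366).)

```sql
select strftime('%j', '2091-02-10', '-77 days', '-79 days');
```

First apply '-77 days', '-79 days': 2091-02-10 → 2090-09-07.
Day-of-year for 2090-09-07: days since 2090-01-01 inclusive = 250, zero-padded to 250.

250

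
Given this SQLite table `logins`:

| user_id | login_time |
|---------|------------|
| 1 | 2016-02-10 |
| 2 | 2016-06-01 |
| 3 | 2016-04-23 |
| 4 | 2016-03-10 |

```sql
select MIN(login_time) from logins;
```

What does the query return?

MIN over {2016-02-10, 2016-03-10, 2016-04-23, 2016-06-01}.

2016-02-10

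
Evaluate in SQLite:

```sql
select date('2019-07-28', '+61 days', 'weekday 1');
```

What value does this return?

2019-09-30

Applying '+61 days' to 2019-07-28: counting 61 days forward gives 2019-09-27.
`weekday 1` advances to the next Monday; 2019-09-27 is a Friday, so it moves forward to 2019-09-30.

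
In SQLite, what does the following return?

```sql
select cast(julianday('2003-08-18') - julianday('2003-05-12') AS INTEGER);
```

98

19 days remain in May 2003 after the 12th (31 − 12).
June 2003: 30 days.
July 2003: 31 days.
Then 18 days into August 2003.
Total: 19 + 30 + 31 + 18 = 98.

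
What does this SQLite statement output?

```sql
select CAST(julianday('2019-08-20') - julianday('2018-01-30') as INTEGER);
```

567

1 day remains in January 2018 after the 30th (31 − 30).
Full months from February 2018 through July 2019 contribute their day counts.
Then 20 days into August 2019.
Total: 1 + 28 + 31 + 30 + 31 + 30 + 31 + 31 + 30 + 31 + 30 + 31 + 31 + 28 + 31 + 30 + 31 + 30 + 31 + 20 = 567.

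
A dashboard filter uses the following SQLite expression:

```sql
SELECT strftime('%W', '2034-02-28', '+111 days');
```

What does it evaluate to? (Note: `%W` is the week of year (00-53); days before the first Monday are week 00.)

25

First apply '+111 days': 2034-02-28 → 2034-06-19.
2034-06-19 is a Monday. SQLite's %W counts Mondays since the year started; the result is 25.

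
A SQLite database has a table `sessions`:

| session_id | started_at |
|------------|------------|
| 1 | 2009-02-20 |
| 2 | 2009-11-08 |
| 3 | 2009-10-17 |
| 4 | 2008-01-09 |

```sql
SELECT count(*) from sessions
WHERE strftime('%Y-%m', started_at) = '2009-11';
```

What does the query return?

Rows with year-month 2009-11: 2009-11-08 → 1.

1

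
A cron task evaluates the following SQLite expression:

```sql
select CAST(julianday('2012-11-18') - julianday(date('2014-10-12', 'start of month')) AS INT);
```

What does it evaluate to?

`start of month` rewinds 2014-10-12 to 2014-10-01.
12 days remain in November 2012 after the 18th (30 − 18).
Full months from December 2012 through September 2014 contribute their day counts.
Then 1 day into October 2014.
Total: 12 + 31 + 31 + 28 + 31 + 30 + 31 + 30 + 31 + 31 + 30 + 31 + 30 + 31 + 31 + 28 + 31 + 30 + 31 + 30 + 31 + 31 + 30 + 1 = 682.
The subtraction is earlier − later, so the result is −682 → -682.

-682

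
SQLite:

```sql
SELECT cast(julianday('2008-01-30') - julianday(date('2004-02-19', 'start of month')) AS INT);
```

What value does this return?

`start of month` rewinds 2004-02-19 to 2004-02-01.
28 days remain in February 2004 after the 1st (29 − 1).
Full months from March 2004 through December 2007 contribute their day counts.
Then 30 days into January 2008.
Total: 28 + 31 + 30 + 31 + 30 + 31 + 31 + 30 + 31 + 30 + 31 + 31 + 28 + 31 + 30 + 31 + 30 + 31 + 31 + 30 + 31 + 30 + 31 + 31 + 28 + 31 + 30 + 31 + 30 + 31 + 31 + 30 + 31 + 30 + 31 + 31 + 28 + 31 + 30 + 31 + 30 + 31 + 31 + 30 + 31 + 30 + 31 + 30 = 1459.

1459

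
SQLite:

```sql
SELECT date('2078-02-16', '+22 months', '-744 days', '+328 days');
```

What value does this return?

2078-10-26

Adding +22 months to 2078-02-16 gives 2079-12-16.
Applying '-744 days' to 2079-12-16: counting 744 days back gives 2077-12-02.
Applying '+328 days' to 2077-12-02: counting 328 days forward gives 2078-10-26.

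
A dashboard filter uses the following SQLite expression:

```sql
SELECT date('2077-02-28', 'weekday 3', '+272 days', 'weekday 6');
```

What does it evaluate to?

`weekday 3` advances to the next Wednesday; 2077-02-28 is a Sunday, so it moves forward to 2077-03-03.
Applying '+272 days' to 2077-03-03: counting 272 days forward gives 2077-11-30.
`weekday 6` advances to the next Saturday; 2077-11-30 is a Tuesday, so it moves forward to 2077-12-04.

2077-12-04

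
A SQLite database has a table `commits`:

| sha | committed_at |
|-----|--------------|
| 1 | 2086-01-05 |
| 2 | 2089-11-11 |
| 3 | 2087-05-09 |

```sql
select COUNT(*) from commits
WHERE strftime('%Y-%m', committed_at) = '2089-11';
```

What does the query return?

1

Rows with year-month 2089-11: 2089-11-11 → 1.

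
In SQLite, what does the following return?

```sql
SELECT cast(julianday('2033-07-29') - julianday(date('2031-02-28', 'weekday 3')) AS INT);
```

`weekday 3` advances to the next Wednesday; 2031-02-28 is a Friday, so it moves forward to 2031-03-05.
26 days remain in March 2031 after the 5th (31 − 5).
Full months from April 2031 through June 2033 contribute their day counts.
Then 29 days into July 2033.
Total: 26 + 30 + 31 + 30 + 31 + 31 + 30 + 31 + 30 + 31 + 31 + 29 + 31 + 30 + 31 + 30 + 31 + 31 + 30 + 31 + 30 + 31 + 31 + 28 + 31 + 30 + 31 + 30 + 29 = 877.

877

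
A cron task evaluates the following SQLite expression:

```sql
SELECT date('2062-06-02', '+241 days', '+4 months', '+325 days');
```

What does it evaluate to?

2064-04-18

Applying '+241 days' to 2062-06-02: counting 241 days forward gives 2063-01-29.
Adding +4 months to 2063-01-29 gives 2063-05-29.
Applying '+325 days' to 2063-05-29: counting 325 days forward gives 2064-04-18.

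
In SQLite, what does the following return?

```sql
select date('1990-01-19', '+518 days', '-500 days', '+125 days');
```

Applying '+518 days' to 1990-01-19: counting 518 days forward gives 1991-06-21.
Applying '-500 days' to 1991-06-21: counting 500 days back gives 1990-02-06.
Applying '+125 days' to 1990-02-06: counting 125 days forward gives 1990-06-11.

1990-06-11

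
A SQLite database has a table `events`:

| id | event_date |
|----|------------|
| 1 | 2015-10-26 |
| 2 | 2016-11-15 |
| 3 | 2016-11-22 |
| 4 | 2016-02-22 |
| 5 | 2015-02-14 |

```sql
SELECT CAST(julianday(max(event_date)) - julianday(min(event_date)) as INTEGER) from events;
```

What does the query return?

MIN = 2015-02-14, MAX = 2016-11-22.
14 days remain in February 2015 after the 14th (28 − 14).
Full months from March 2015 through October 2016 contribute their day counts.
Then 22 days into November 2016.
Total: 14 + 31 + 30 + 31 + 30 + 31 + 31 + 30 + 31 + 30 + 31 + 31 + 29 + 31 + 30 + 31 + 30 + 31 + 31 + 30 + 31 + 22 = 647.

647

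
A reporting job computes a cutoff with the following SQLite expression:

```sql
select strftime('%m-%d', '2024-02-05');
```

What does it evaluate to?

02-05

`%m-%d` extracts the month-day: 02-05.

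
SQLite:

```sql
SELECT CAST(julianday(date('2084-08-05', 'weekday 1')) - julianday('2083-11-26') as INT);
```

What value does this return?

255

`weekday 1` advances to the next Monday; 2084-08-05 is a Saturday, so it moves forward to 2084-08-07.
4 days remain in November 2083 after the 26th (30 − 26).
Full months from December 2083 through July 2084 contribute their day counts.
Then 7 days into August 2084.
Total: 4 + 31 + 31 + 29 + 31 + 30 + 31 + 30 + 31 + 7 = 255.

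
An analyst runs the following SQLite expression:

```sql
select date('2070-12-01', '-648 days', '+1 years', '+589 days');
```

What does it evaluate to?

Applying '-648 days' to 2070-12-01: counting 648 days back gives 2069-02-21.
Adding +1 year to 2069-02-21 gives 2070-02-21.
Applying '+589 days' to 2070-02-21: counting 589 days forward gives 2071-10-03.

2071-10-03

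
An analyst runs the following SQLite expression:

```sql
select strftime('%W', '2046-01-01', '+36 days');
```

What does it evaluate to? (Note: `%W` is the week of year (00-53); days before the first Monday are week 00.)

First apply '+36 days': 2046-01-01 → 2046-02-06.
2046-02-06 is a Tuesday. SQLite's %W counts Mondays since the year started; the result is 06.

06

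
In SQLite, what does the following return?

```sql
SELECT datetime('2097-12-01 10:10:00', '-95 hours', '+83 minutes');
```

2097-11-27 12:33:00

-95 hours from 2097-12-01 10:10:00 is 2097-11-27 11:10:00 (crosses midnight).
83 minutes = 1h 23m; +83 minutes from 2097-11-27 11:10:00 is 2097-11-27 12:33:00.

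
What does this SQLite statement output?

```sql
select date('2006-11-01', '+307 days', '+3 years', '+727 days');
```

Applying '+307 days' to 2006-11-01: counting 307 days forward gives 2007-09-04.
Adding +3 years to 2007-09-04 gives 2010-09-04.
Applying '+727 days' to 2010-09-04: counting 727 days forward gives 2012-08-31.

2012-08-31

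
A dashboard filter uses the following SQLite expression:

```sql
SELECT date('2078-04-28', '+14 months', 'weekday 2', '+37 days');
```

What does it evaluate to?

2079-08-10

Adding +14 months to 2078-04-28 gives 2079-06-28.
`weekday 2` advances to the next Tuesday; 2079-06-28 is a Wednesday, so it moves forward to 2079-07-04.
July 2079 has 31 days; 27 remain after the 4th, so 28 days reach 2079-08-01.
Advancing 9 more days within August lands on 2079-08-10.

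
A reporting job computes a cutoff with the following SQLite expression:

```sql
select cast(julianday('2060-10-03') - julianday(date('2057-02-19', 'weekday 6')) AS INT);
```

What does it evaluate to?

1317

`weekday 6` advances to the next Saturday; 2057-02-19 is a Monday, so it moves forward to 2057-02-24.
4 days remain in February 2057 after the 24th (28 − 24).
Full months from March 2057 through September 2060 contribute their day counts.
Then 3 days into October 2060.
Total: 4 + 31 + 30 + 31 + 30 + 31 + 31 + 30 + 31 + 30 + 31 + 31 + 28 + 31 + 30 + 31 + 30 + 31 + 31 + 30 + 31 + 30 + 31 + 31 + 28 + 31 + 30 + 31 + 30 + 31 + 31 + 30 + 31 + 30 + 31 + 31 + 29 + 31 + 30 + 31 + 30 + 31 + 31 + 30 + 3 = 1317.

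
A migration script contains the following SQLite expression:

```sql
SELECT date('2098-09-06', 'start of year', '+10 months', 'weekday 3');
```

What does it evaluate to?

`start of year` rewinds 2098-09-06 to 2098-01-01.
Adding +10 months to 2098-01-01 gives 2098-11-01.
`weekday 3` advances to the next Wednesday; 2098-11-01 is a Saturday, so it moves forward to 2098-11-05.

2098-11-05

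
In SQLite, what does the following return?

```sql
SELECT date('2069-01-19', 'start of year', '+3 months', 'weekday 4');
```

2069-04-04

`start of year` rewinds 2069-01-19 to 2069-01-01.
Adding +3 months to 2069-01-01 gives 2069-04-01.
`weekday 4` advances to the next Thursday; 2069-04-01 is a Monday, so it moves forward to 2069-04-04.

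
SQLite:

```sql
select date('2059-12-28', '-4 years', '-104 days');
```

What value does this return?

2055-09-15

Adding -4 years to 2059-12-28 gives 2055-12-28.
Applying '-104 days' to 2055-12-28: counting 104 days back gives 2055-09-15.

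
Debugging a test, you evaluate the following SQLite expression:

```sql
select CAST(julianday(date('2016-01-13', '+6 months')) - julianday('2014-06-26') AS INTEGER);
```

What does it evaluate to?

Adding +6 months to 2016-01-13 gives 2016-07-13.
4 days remain in June 2014 after the 26th (30 − 26).
Full months from July 2014 through June 2016 contribute their day counts.
Then 13 days into July 2016.
Total: 4 + 31 + 31 + 30 + 31 + 30 + 31 + 31 + 28 + 31 + 30 + 31 + 30 + 31 + 31 + 30 + 31 + 30 + 31 + 31 + 29 + 31 + 30 + 31 + 30 + 13 = 748.

748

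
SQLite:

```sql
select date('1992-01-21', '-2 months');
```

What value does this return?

Adding -2 months to 1992-01-21 gives 1991-11-21.

1991-11-21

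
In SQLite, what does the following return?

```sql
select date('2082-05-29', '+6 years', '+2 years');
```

Adding +6 years to 2082-05-29 gives 2088-05-29.
Adding +2 years to 2088-05-29 gives 2090-05-29.

2090-05-29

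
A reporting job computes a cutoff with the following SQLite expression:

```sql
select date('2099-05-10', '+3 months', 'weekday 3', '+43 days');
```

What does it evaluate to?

2099-09-24

Adding +3 months to 2099-05-10 gives 2099-08-10.
`weekday 3` advances to the next Wednesday; 2099-08-10 is a Monday, so it moves forward to 2099-08-12.
Applying '+43 days' to 2099-08-12: counting 43 days forward gives 2099-09-24.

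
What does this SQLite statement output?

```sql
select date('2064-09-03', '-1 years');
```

Adding -1 year to 2064-09-03 gives 2063-09-03.

2063-09-03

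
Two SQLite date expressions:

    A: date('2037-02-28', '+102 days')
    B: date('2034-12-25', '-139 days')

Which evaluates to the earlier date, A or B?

B

A = 2037-06-10.
B = 2034-08-08.
B is earlier.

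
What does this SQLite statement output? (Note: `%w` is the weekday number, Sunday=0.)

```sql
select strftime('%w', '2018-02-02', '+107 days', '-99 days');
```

6

First apply '+107 days', '-99 days': 2018-02-02 → 2018-02-10.
2018-02-10 is a Saturday; with Sunday=0 that is 6.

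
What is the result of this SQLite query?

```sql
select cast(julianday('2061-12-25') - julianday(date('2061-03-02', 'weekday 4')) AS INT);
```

`weekday 4` advances to the next Thursday; 2061-03-02 is a Wednesday, so it moves forward to 2061-03-03.
28 days remain in March 2061 after the 3rd (31 − 3).
Full months from April 2061 through November 2061 contribute their day counts.
Then 25 days into December 2061.
Total: 28 + 30 + 31 + 30 + 31 + 31 + 30 + 31 + 30 + 25 = 297.

297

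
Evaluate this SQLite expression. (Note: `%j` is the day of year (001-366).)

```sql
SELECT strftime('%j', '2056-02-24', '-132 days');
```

288

First apply '-132 days': 2056-02-24 → 2055-10-15.
Day-of-year for 2055-10-15: days since 2055-01-01 inclusive = 288, zero-padded to 288.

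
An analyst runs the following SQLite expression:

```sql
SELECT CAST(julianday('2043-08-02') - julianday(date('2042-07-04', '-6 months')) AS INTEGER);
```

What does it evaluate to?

Adding -6 months to 2042-07-04 gives 2042-01-04.
27 days remain in January 2042 after the 4th (31 − 4).
Full months from February 2042 through July 2043 contribute their day counts.
Then 2 days into August 2043.
Total: 27 + 28 + 31 + 30 + 31 + 30 + 31 + 31 + 30 + 31 + 30 + 31 + 31 + 28 + 31 + 30 + 31 + 30 + 31 + 2 = 575.

575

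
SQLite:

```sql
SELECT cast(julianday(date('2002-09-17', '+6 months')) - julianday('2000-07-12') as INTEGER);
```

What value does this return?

978

Adding +6 months to 2002-09-17 gives 2003-03-17.
19 days remain in July 2000 after the 12th (31 − 12).
Full months from August 2000 through February 2003 contribute their day counts.
Then 17 days into March 2003.
Total: 19 + 31 + 30 + 31 + 30 + 31 + 31 + 28 + 31 + 30 + 31 + 30 + 31 + 31 + 30 + 31 + 30 + 31 + 31 + 28 + 31 + 30 + 31 + 30 + 31 + 31 + 30 + 31 + 30 + 31 + 31 + 28 + 17 = 978.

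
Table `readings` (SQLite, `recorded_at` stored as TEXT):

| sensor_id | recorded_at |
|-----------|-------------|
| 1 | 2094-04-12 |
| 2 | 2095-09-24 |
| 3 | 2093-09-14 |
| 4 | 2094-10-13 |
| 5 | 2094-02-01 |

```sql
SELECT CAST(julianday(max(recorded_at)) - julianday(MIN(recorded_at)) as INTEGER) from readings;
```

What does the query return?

MIN = 2093-09-14, MAX = 2095-09-24.
16 days remain in September 2093 after the 14th (30 − 14).
Full months from October 2093 through August 2095 contribute their day counts.
Then 24 days into September 2095.
Total: 16 + 31 + 30 + 31 + 31 + 28 + 31 + 30 + 31 + 30 + 31 + 31 + 30 + 31 + 30 + 31 + 31 + 28 + 31 + 30 + 31 + 30 + 31 + 31 + 24 = 740.

740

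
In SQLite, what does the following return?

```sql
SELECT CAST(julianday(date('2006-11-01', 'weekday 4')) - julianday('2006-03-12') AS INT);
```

`weekday 4` advances to the next Thursday; 2006-11-01 is a Wednesday, so it moves forward to 2006-11-02.
19 days remain in March 2006 after the 12th (31 − 12).
Full months from April 2006 through October 2006 contribute their day counts.
Then 2 days into November 2006.
Total: 19 + 30 + 31 + 30 + 31 + 31 + 30 + 31 + 2 = 235.

235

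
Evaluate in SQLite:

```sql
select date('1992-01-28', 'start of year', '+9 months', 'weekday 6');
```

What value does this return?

1992-10-03

`start of year` rewinds 1992-01-28 to 1992-01-01.
Adding +9 months to 1992-01-01 gives 1992-10-01.
`weekday 6` advances to the next Saturday; 1992-10-01 is a Thursday, so it moves forward to 1992-10-03.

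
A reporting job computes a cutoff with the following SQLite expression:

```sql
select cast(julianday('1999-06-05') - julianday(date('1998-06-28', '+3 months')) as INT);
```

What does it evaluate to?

Adding +3 months to 1998-06-28 gives 1998-09-28.
2 days remain in September 1998 after the 28th (30 − 28).
Full months from October 1998 through May 1999 contribute their day counts.
Then 5 days into June 1999.
Total: 2 + 31 + 30 + 31 + 31 + 28 + 31 + 30 + 31 + 5 = 250.

250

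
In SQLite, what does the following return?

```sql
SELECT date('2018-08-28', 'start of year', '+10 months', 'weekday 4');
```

2018-11-01

`start of year` rewinds 2018-08-28 to 2018-01-01.
Adding +10 months to 2018-01-01 gives 2018-11-01.
`weekday 4` advances to the next Thursday; 2018-11-01 is already a Thursday, so it stays at 2018-11-01.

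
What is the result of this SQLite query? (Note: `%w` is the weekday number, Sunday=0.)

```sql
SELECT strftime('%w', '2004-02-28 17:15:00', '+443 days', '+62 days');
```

First apply '+443 days', '+62 days': 2004-02-28 17:15:00 → 2005-07-17 17:15:00.
2005-07-17 is a Sunday; with Sunday=0 that is 0.

0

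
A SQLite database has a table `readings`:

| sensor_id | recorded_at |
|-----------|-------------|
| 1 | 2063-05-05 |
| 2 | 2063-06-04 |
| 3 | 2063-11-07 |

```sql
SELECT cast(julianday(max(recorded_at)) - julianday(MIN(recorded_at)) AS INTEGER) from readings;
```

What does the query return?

186

MIN = 2063-05-05, MAX = 2063-11-07.
26 days remain in May 2063 after the 5th (31 − 5).
June 2063: 30 days.
July 2063: 31 days.
August 2063: 31 days.
September 2063: 30 days.
October 2063: 31 days.
Then 7 days into November 2063.
Total: 26 + 30 + 31 + 31 + 30 + 31 + 7 = 186.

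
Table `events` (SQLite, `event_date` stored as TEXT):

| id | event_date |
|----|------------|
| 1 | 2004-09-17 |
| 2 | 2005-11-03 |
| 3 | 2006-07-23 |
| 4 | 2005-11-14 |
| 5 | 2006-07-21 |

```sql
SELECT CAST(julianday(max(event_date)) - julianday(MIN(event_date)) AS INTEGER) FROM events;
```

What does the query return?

MIN = 2004-09-17, MAX = 2006-07-23.
13 days remain in September 2004 after the 17th (30 − 17).
Full months from October 2004 through June 2006 contribute their day counts.
Then 23 days into July 2006.
Total: 13 + 31 + 30 + 31 + 31 + 28 + 31 + 30 + 31 + 30 + 31 + 31 + 30 + 31 + 30 + 31 + 31 + 28 + 31 + 30 + 31 + 30 + 23 = 674.

674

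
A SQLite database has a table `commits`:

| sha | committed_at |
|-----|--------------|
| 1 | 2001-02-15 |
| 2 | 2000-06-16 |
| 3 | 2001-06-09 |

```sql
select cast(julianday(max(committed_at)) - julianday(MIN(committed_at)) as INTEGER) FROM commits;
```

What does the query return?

MIN = 2000-06-16, MAX = 2001-06-09.
14 days remain in June 2000 after the 16th (30 − 16).
Full months from July 2000 through May 2001 contribute their day counts.
Then 9 days into June 2001.
Total: 14 + 31 + 31 + 30 + 31 + 30 + 31 + 31 + 28 + 31 + 30 + 31 + 9 = 358.

358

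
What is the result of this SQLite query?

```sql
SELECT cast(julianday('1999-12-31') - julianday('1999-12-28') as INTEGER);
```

Both dates are in December 1999: 31 − 28 = 3.

3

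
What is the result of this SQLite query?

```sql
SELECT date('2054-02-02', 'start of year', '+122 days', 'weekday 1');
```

`start of year` rewinds 2054-02-02 to 2054-01-01.
Applying '+122 days' to 2054-01-01: counting 122 days forward gives 2054-05-03.
`weekday 1` advances to the next Monday; 2054-05-03 is a Sunday, so it moves forward to 2054-05-04.

2054-05-04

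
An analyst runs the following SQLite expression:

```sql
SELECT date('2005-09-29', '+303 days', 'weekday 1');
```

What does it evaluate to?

2006-07-31

Applying '+303 days' to 2005-09-29: counting 303 days forward gives 2006-07-29.
`weekday 1` advances to the next Monday; 2006-07-29 is a Saturday, so it moves forward to 2006-07-31.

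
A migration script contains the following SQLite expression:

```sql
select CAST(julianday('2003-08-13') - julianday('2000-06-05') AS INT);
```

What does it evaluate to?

1164

25 days remain in June 2000 after the 5th (30 − 5).
Full months from July 2000 through July 2003 contribute their day counts.
Then 13 days into August 2003.
Total: 25 + 31 + 31 + 30 + 31 + 30 + 31 + 31 + 28 + 31 + 30 + 31 + 30 + 31 + 31 + 30 + 31 + 30 + 31 + 31 + 28 + 31 + 30 + 31 + 30 + 31 + 31 + 30 + 31 + 30 + 31 + 31 + 28 + 31 + 30 + 31 + 30 + 31 + 13 = 1164.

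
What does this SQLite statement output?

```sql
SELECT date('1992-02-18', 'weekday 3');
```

`weekday 3` advances to the next Wednesday; 1992-02-18 is a Tuesday, so it moves forward to 1992-02-19.

1992-02-19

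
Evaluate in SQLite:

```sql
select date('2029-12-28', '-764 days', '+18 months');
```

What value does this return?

Applying '-764 days' to 2029-12-28: counting 764 days back gives 2027-11-25.
Adding +18 months to 2027-11-25 gives 2029-05-25.

2029-05-25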